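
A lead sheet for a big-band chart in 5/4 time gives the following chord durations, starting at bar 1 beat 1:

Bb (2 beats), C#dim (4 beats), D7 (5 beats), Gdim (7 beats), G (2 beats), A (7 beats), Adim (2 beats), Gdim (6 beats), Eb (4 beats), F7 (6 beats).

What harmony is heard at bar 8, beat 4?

Eb

Beat 4 of bar 8 is beat (8−1)×5 + 4 = 39 overall.
Running totals: Bb ends at 2, C#dim ends at 6, D7 ends at 11, Gdim ends at 18, G ends at 20, A ends at 27, Adim ends at 29, Gdim ends at 35, Eb ends at 39.
Beat 39 falls within Eb.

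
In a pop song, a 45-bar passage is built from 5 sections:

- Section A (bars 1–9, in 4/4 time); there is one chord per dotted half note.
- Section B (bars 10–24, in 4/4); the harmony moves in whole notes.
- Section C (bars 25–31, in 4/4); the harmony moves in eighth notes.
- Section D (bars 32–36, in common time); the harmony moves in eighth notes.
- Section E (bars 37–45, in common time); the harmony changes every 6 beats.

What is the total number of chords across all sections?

A: 9·4 = 36 beats, 36/3 = 12 chords.
B: 15·4 = 60 beats, 60/4 = 15 chords.
C: 7·4 = 28 beats, 28/0.5 = 56 chords.
D: 5·4 = 20 beats, 20/0.5 = 40 chords.
E: 9·4 = 36 beats, 36/6 = 6 chords.
Total: 12 + 15 + 56 + 40 + 6 = 129.

129 chords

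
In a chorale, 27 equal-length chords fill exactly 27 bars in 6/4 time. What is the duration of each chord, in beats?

27 bars × 6 beats/bar = 162 beats total.
162 beats ÷ 27 chords = 6 beats per chord.

6 beats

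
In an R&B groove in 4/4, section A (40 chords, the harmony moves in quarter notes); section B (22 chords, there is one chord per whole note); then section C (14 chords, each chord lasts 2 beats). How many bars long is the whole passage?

A: 40 × 1 = 40 beats = 10 bars.
B: 22 × 4 = 88 beats = 22 bars.
C: 14 × 2 = 28 beats = 7 bars.
Total: 10 + 22 + 7 = 39 bars.

39 bars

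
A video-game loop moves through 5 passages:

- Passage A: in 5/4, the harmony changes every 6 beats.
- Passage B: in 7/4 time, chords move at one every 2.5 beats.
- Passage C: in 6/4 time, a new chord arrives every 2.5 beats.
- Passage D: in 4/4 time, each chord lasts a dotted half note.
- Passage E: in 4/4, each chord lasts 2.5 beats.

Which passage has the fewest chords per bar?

Passage A

A: 5 beats/bar ÷ 6 beats/chord = 5/6 chords/bar.
B: 7 beats/bar ÷ 2.5 beats/chord = 2.8 chords/bar.
C: 6 beats/bar ÷ 2.5 beats/chord = 2.4 chords/bar.
D: 4 beats/bar ÷ 3 beats/chord = 4/3 chords/bar.
E: 4 beats/bar ÷ 2.5 beats/chord = 1.6 chords/bar.
Slowest is A at 5/6 chords/bar.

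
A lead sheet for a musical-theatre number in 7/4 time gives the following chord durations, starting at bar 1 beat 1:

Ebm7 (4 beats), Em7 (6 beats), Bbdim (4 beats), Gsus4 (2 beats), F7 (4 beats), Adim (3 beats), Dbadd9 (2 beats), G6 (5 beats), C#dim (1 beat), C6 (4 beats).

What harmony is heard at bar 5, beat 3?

Beat 3 of bar 5 is beat (5−1)×7 + 3 = 31 overall.
Running totals: Ebm7 ends at 4, Em7 ends at 10, Bbdim ends at 14, Gsus4 ends at 16, F7 ends at 20, Adim ends at 23, Dbadd9 ends at 25, G6 ends at 30, C#dim ends at 31.
Beat 31 falls within C#dim.

C#dim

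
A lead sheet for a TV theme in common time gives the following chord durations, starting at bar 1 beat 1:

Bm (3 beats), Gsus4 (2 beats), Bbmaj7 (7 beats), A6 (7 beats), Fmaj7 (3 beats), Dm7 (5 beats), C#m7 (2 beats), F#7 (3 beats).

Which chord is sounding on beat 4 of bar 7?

Beat 4 of bar 7 is beat (7−1)×4 + 4 = 28 overall.
Running totals: Bm ends at 3, Gsus4 ends at 5, Bbmaj7 ends at 12, A6 ends at 19, Fmaj7 ends at 22, Dm7 ends at 27, C#m7 ends at 29.
Beat 28 falls within C#m7.

C#m7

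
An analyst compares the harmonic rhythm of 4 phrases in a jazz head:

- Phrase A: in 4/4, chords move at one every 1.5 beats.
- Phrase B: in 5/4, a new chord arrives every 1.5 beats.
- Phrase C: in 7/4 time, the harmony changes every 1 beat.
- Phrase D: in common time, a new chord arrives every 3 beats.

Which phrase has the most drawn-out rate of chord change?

A: each chord is 1.5 beats in 4/4, so 8/3 per bar.
B: each chord is 1.5 beats in 5/4, so 10/3 per bar.
C: each chord is 1 beat in 7/4, so 7 per bar.
D: each chord is 3 beats in 4/4, so 4/3 per bar.
Slowest is D at 4/3 chords/bar.

Phrase D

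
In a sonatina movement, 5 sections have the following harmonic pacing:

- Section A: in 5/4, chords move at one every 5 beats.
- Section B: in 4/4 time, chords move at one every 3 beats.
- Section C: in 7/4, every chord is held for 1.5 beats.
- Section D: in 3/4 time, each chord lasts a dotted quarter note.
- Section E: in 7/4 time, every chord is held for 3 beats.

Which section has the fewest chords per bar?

A: 5/5 = 1 chord/bar.
B: 4/3 = 4/3 chords/bar.
C: 7/1.5 = 14/3 chords/bar.
D: 3/1.5 = 2 chords/bar.
E: 7/3 = 7/3 chords/bar.
Slowest is A at 1 chords/bar.

Section A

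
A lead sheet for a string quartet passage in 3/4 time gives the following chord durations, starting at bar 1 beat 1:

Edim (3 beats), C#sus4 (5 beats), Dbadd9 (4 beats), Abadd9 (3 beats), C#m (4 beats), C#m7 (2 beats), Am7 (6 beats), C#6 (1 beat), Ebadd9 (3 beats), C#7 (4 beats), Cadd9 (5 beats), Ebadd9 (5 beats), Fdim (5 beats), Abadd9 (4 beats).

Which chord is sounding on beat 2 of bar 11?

C#7

Beat 2 of bar 11 is beat (11−1)×3 + 2 = 32 overall.
Running totals: Edim ends at 3, C#sus4 ends at 8, Dbadd9 ends at 12, Abadd9 ends at 15, C#m ends at 19, C#m7 ends at 21, Am7 ends at 27, C#6 ends at 28, Ebadd9 ends at 31, C#7 ends at 35.
Beat 32 falls within C#7.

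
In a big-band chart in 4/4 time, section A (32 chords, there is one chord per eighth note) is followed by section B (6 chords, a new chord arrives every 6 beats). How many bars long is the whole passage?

13 bars

A: 32 × 0.5 = 16 beats = 4 bars.
B: 6 × 6 = 36 beats = 9 bars.
Total: 4 + 9 = 13 bars.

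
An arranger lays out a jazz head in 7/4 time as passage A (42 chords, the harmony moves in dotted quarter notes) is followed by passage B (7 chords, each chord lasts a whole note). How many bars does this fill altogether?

13 bars

A: 42 × 1.5 = 63 beats = 9 bars.
B: 7 × 4 = 28 beats = 4 bars.
Total: 9 + 4 = 13 bars.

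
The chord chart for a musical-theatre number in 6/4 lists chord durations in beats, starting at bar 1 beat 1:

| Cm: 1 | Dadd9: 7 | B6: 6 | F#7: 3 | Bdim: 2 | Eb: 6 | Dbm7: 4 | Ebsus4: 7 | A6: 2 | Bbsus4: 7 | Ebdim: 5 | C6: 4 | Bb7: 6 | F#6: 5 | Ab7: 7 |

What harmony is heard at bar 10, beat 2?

Beat 2 of bar 10 is beat (10−1)×6 + 2 = 56 overall.
Running totals: Cm ends at 1, Dadd9 ends at 8, B6 ends at 14, F#7 ends at 17, Bdim ends at 19, Eb ends at 25, Dbm7 ends at 29, Ebsus4 ends at 36, A6 ends at 38, Bbsus4 ends at 45, Ebdim ends at 50, C6 ends at 54, Bb7 ends at 60.
Beat 56 falls within Bb7.

Bb7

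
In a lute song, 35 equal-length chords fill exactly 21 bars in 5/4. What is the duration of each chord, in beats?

3 beats

21 bars × 5 beats/bar = 105 beats total.
105 beats ÷ 35 chords = 3 beats per chord.
(That is a dotted half note.)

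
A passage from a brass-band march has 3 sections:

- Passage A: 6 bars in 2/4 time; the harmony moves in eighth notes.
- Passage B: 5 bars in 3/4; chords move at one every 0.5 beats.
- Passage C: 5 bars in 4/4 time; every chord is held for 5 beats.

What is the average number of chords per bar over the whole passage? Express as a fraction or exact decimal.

A: 6 bars of 2 beats is 12 beats; at 0.5 beats each that's 24 chords.
B: 5 bars of 3 beats is 15 beats; at 0.5 beats each that's 30 chords.
C: 5 bars of 4 beats is 20 beats; at 5 beats each that's 4 chords.
Overall: 58 chords over 16 bars → 58/16 = 3.625 chords per bar.

3.625 chords per bar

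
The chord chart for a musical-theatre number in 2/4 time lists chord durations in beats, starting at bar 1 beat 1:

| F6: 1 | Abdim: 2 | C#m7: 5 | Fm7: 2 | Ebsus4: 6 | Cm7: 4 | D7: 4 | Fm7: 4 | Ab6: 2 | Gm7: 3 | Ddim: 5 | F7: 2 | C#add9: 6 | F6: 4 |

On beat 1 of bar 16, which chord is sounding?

Beat 1 of bar 16 is beat (16−1)×2 + 1 = 31 overall.
Running totals: F6 ends at 1, Abdim ends at 3, C#m7 ends at 8, Fm7 ends at 10, Ebsus4 ends at 16, Cm7 ends at 20, D7 ends at 24, Fm7 ends at 28, Ab6 ends at 30, Gm7 ends at 33.
Beat 31 falls within Gm7.

Gm7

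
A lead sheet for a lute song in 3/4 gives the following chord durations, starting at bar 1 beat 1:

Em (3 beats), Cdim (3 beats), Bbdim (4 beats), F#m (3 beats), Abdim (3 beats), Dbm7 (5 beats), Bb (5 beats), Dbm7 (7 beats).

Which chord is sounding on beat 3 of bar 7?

Dbm7

Beat 3 of bar 7 is beat (7−1)×3 + 3 = 21 overall.
Running totals: Em ends at 3, Cdim ends at 6, Bbdim ends at 10, F#m ends at 13, Abdim ends at 16, Dbm7 ends at 21.
Beat 21 falls within Dbm7.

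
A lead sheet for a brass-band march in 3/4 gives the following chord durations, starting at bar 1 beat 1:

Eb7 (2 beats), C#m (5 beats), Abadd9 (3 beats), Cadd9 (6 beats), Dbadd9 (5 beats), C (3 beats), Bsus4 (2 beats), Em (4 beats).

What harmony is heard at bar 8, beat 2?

C

Beat 2 of bar 8 is beat (8−1)×3 + 2 = 23 overall.
Running totals: Eb7 ends at 2, C#m ends at 7, Abadd9 ends at 10, Cadd9 ends at 16, Dbadd9 ends at 21, C ends at 24.
Beat 23 falls within C.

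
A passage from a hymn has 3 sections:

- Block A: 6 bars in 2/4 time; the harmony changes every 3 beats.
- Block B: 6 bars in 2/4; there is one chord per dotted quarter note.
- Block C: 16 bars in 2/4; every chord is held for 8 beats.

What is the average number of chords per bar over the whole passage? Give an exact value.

4/7 chords per bar

A: 6 bars of 2 beats is 12 beats; at 3 beats each that's 4 chords.
B: 6 bars of 2 beats is 12 beats; at 1.5 beats each that's 8 chords.
C: 16 bars of 2 beats is 32 beats; at 8 beats each that's 4 chords.
Overall: 16 chords over 28 bars → 16/28 = 4/7 chords per bar.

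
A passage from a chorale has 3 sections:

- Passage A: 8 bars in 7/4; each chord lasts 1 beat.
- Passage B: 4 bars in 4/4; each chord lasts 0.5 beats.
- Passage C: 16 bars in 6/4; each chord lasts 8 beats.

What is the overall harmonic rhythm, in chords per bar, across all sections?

A: 8 bars of 7 beats is 56 beats; at 1 beat each that's 56 chords.
B: 4 bars of 4 beats is 16 beats; at 0.5 beats each that's 32 chords.
C: 16 bars of 6 beats is 96 beats; at 8 beats each that's 12 chords.
Overall: 100 chords over 28 bars → 100/28 = 25/7 chords per bar.

25/7 chords per bar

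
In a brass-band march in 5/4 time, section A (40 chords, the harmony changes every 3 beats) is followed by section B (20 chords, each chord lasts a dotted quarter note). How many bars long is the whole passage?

A: 40 × 3 = 120 beats = 24 bars.
B: 20 × 1.5 = 30 beats = 6 bars.
Total: 24 + 6 = 30 bars.

30 bars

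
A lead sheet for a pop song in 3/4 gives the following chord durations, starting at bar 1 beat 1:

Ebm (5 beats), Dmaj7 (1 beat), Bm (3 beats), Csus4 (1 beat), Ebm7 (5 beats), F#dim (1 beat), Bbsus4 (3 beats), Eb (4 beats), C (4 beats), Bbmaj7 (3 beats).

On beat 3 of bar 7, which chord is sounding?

Eb

Beat 3 of bar 7 is beat (7−1)×3 + 3 = 21 overall.
Running totals: Ebm ends at 5, Dmaj7 ends at 6, Bm ends at 9, Csus4 ends at 10, Ebm7 ends at 15, F#dim ends at 16, Bbsus4 ends at 19, Eb ends at 23.
Beat 21 falls within Eb.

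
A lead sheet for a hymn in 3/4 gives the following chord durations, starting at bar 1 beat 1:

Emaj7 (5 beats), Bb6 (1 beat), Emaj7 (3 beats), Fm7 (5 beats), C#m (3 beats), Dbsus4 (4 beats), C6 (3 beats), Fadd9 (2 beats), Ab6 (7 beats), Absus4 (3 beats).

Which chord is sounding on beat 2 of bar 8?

C6

Beat 2 of bar 8 is beat (8−1)×3 + 2 = 23 overall.
Running totals: Emaj7 ends at 5, Bb6 ends at 6, Emaj7 ends at 9, Fm7 ends at 14, C#m ends at 17, Dbsus4 ends at 21, C6 ends at 24.
Beat 23 falls within C6.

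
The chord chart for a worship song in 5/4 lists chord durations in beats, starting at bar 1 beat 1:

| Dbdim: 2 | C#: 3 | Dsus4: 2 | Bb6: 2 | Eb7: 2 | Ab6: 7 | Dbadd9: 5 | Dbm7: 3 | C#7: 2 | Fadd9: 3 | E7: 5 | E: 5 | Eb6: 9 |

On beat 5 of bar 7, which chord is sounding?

E7

Beat 5 of bar 7 is beat (7−1)×5 + 5 = 35 overall.
Running totals: Dbdim ends at 2, C# ends at 5, Dsus4 ends at 7, Bb6 ends at 9, Eb7 ends at 11, Ab6 ends at 18, Dbadd9 ends at 23, Dbm7 ends at 26, C#7 ends at 28, Fadd9 ends at 31, E7 ends at 36.
Beat 35 falls within E7.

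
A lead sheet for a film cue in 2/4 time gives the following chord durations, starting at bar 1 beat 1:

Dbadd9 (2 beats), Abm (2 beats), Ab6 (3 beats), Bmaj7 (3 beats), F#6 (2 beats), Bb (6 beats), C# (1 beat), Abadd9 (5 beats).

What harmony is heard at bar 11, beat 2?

Beat 2 of bar 11 is beat (11−1)×2 + 2 = 22 overall.
Running totals: Dbadd9 ends at 2, Abm ends at 4, Ab6 ends at 7, Bmaj7 ends at 10, F#6 ends at 12, Bb ends at 18, C# ends at 19, Abadd9 ends at 24.
Beat 22 falls within Abadd9.

Abadd9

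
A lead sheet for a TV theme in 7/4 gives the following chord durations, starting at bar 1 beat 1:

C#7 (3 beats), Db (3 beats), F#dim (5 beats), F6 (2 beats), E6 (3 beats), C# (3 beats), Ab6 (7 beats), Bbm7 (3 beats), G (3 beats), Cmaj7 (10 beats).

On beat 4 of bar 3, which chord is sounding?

C#

Beat 4 of bar 3 is beat (3−1)×7 + 4 = 18 overall.
Running totals: C#7 ends at 3, Db ends at 6, F#dim ends at 11, F6 ends at 13, E6 ends at 16, C# ends at 19.
Beat 18 falls within C#.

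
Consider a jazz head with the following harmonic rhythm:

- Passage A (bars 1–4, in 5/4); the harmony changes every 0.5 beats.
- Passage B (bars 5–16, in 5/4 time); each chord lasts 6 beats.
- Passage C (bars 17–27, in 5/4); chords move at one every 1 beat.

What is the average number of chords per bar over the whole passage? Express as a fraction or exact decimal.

35/9 chords per bar

A: 4 × 5 = 20 beats ÷ 0.5 = 40 chords.
B: 12 × 5 = 60 beats ÷ 6 = 10 chords.
C: 11 × 5 = 55 beats ÷ 1 = 55 chords.
Overall: 105 chords over 27 bars → 105/27 = 35/9 chords per bar.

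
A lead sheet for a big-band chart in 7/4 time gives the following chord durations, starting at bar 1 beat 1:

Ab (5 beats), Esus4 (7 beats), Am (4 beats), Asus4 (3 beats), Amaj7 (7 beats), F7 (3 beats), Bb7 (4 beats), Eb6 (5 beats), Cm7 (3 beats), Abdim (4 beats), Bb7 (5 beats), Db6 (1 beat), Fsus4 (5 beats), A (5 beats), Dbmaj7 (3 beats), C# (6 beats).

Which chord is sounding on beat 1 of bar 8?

Beat 1 of bar 8 is beat (8−1)×7 + 1 = 50 overall.
Running totals: Ab ends at 5, Esus4 ends at 12, Am ends at 16, Asus4 ends at 19, Amaj7 ends at 26, F7 ends at 29, Bb7 ends at 33, Eb6 ends at 38, Cm7 ends at 41, Abdim ends at 45, Bb7 ends at 50.
Beat 50 falls within Bb7.

Bb7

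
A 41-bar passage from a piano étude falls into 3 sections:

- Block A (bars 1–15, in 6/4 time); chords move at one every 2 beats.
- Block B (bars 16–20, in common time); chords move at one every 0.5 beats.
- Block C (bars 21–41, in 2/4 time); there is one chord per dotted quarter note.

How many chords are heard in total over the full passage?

A: 15·6 = 90 beats, 90/2 = 45 chords.
B: 5·4 = 20 beats, 20/0.5 = 40 chords.
C: 21·2 = 42 beats, 42/1.5 = 28 chords.
Total: 45 + 40 + 28 = 113.

113 chords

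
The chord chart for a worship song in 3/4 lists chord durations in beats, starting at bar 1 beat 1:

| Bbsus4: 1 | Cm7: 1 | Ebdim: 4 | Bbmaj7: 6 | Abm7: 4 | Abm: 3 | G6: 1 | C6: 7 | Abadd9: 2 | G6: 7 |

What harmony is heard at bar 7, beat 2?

G6

Beat 2 of bar 7 is beat (7−1)×3 + 2 = 20 overall.
Running totals: Bbsus4 ends at 1, Cm7 ends at 2, Ebdim ends at 6, Bbmaj7 ends at 12, Abm7 ends at 16, Abm ends at 19, G6 ends at 20.
Beat 20 falls within G6.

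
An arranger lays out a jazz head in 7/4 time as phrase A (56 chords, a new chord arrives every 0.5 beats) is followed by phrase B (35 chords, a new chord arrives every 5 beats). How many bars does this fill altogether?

29 bars

A: 56 × 0.5 = 28 beats = 4 bars.
B: 35 × 5 = 175 beats = 25 bars.
Total: 4 + 25 = 29 bars.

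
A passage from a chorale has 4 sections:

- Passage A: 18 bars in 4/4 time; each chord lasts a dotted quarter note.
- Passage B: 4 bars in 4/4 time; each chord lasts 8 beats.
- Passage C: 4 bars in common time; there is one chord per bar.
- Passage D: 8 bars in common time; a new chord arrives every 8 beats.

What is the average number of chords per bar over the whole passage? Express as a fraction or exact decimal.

29/17 chords per bar

A: 18 bars of 4 beats is 72 beats; at 1.5 beats each that's 48 chords.
B: 4 bars of 4 beats is 16 beats; at 8 beats each that's 2 chords.
C: 4 bars of 4 beats is 16 beats; at 4 beats each that's 4 chords.
D: 8 bars of 4 beats is 32 beats; at 8 beats each that's 4 chords.
Overall: 58 chords over 34 bars → 58/34 = 29/17 chords per bar.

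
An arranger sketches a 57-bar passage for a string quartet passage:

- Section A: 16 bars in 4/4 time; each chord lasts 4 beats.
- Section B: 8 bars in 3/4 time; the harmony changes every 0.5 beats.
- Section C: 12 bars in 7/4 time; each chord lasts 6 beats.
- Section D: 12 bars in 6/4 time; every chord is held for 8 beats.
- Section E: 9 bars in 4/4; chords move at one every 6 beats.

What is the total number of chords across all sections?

A: 16·4 = 64 beats, 64/4 = 16 chords.
B: 8·3 = 24 beats, 24/0.5 = 48 chords.
C: 12·7 = 84 beats, 84/6 = 14 chords.
D: 12·6 = 72 beats, 72/8 = 9 chords.
E: 9·4 = 36 beats, 36/6 = 6 chords.
Total: 16 + 48 + 14 + 9 + 6 = 93.

93 chords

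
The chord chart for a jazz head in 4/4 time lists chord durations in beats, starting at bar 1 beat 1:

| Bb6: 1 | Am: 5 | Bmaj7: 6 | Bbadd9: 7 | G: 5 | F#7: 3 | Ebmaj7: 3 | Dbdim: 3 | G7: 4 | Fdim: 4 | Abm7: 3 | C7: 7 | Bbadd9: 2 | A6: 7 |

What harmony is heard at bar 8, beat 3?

Dbdim

Beat 3 of bar 8 is beat (8−1)×4 + 3 = 31 overall.
Running totals: Bb6 ends at 1, Am ends at 6, Bmaj7 ends at 12, Bbadd9 ends at 19, G ends at 24, F#7 ends at 27, Ebmaj7 ends at 30, Dbdim ends at 33.
Beat 31 falls within Dbdim.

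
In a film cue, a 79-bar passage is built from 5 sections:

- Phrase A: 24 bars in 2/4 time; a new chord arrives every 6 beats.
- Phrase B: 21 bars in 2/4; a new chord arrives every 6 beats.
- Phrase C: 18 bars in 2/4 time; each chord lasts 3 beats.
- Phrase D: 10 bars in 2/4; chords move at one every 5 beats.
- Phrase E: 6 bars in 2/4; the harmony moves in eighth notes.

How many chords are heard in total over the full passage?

55 chords

A: 24·2 = 48 beats, 48/6 = 8 chords.
B: 21·2 = 42 beats, 42/6 = 7 chords.
C: 18·2 = 36 beats, 36/3 = 12 chords.
D: 10·2 = 20 beats, 20/5 = 4 chords.
E: 6·2 = 12 beats, 12/0.5 = 24 chords.
Total: 8 + 7 + 12 + 4 + 24 = 55.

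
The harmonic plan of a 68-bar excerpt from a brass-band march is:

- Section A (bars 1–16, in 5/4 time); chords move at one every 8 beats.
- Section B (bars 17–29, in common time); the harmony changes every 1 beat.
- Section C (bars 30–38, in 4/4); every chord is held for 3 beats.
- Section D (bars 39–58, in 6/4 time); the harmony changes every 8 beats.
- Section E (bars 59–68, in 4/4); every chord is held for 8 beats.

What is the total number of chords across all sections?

A: 16 bars × 5 beats = 80 beats; 8 beats/chord → 10 chords.
B: 13 bars × 4 beats = 52 beats; 1 beat/chord → 52 chords.
C: 9 bars × 4 beats = 36 beats; 3 beats/chord → 12 chords.
D: 20 bars × 6 beats = 120 beats; 8 beats/chord → 15 chords.
E: 10 bars × 4 beats = 40 beats; 8 beats/chord → 5 chords.
Total: 10 + 52 + 12 + 15 + 5 = 94.

94 chords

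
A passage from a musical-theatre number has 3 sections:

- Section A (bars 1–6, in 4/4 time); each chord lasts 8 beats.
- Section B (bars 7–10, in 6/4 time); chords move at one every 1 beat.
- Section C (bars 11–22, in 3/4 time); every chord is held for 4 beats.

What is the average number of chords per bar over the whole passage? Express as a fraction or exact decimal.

18/11 chords per bar

A: 6 bars of 4 beats is 24 beats; at 8 beats each that's 3 chords.
B: 4 bars of 6 beats is 24 beats; at 1 beat each that's 24 chords.
C: 12 bars of 3 beats is 36 beats; at 4 beats each that's 9 chords.
Overall: 36 chords over 22 bars → 36/22 = 18/11 chords per bar.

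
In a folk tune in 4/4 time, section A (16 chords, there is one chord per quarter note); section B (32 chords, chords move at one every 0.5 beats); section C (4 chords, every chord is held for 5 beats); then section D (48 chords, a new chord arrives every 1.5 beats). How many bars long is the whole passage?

31 bars

A: 16 × 1 = 16 beats = 4 bars.
B: 32 × 0.5 = 16 beats = 4 bars.
C: 4 × 5 = 20 beats = 5 bars.
D: 48 × 1.5 = 72 beats = 18 bars.
Total: 4 + 4 + 5 + 18 = 31 bars.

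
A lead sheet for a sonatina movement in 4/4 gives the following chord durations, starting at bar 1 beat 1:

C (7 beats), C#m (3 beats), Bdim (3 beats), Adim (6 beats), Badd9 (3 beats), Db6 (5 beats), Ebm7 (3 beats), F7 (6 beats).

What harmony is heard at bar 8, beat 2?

Ebm7

Beat 2 of bar 8 is beat (8−1)×4 + 2 = 30 overall.
Running totals: C ends at 7, C#m ends at 10, Bdim ends at 13, Adim ends at 19, Badd9 ends at 22, Db6 ends at 27, Ebm7 ends at 30.
Beat 30 falls within Ebm7.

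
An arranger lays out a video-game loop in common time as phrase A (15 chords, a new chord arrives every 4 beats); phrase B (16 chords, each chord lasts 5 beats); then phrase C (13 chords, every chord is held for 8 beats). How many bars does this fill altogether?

61 bars

A: 15 × 4 = 60 beats = 15 bars.
B: 16 × 5 = 80 beats = 20 bars.
C: 13 × 8 = 104 beats = 26 bars.
Total: 15 + 20 + 26 = 61 bars.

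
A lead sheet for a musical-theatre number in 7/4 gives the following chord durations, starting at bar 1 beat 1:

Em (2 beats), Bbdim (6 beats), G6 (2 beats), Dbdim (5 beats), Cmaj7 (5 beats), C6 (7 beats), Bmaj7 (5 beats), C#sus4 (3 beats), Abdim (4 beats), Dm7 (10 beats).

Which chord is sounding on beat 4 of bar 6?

Beat 4 of bar 6 is beat (6−1)×7 + 4 = 39 overall.
Running totals: Em ends at 2, Bbdim ends at 8, G6 ends at 10, Dbdim ends at 15, Cmaj7 ends at 20, C6 ends at 27, Bmaj7 ends at 32, C#sus4 ends at 35, Abdim ends at 39.
Beat 39 falls within Abdim.

Abdim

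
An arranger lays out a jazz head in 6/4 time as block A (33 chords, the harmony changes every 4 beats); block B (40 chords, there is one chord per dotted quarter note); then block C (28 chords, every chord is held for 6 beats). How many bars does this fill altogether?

60 bars

A: 33 × 4 = 132 beats = 22 bars.
B: 40 × 1.5 = 60 beats = 10 bars.
C: 28 × 6 = 168 beats = 28 bars.
Total: 22 + 10 + 28 = 60 bars.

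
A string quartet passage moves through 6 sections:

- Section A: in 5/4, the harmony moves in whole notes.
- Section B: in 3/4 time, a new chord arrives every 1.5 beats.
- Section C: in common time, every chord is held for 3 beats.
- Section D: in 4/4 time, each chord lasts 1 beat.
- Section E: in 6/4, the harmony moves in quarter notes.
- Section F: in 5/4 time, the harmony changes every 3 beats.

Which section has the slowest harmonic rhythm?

A: each chord is 4 beats in 5/4, so 1.25 per bar.
B: each chord is 1.5 beats in 3/4, so 2 per bar.
C: each chord is 3 beats in 4/4, so 4/3 per bar.
D: each chord is 1 beat in 4/4, so 4 per bar.
E: each chord is 1 beat in 6/4, so 6 per bar.
F: each chord is 3 beats in 5/4, so 5/3 per bar.
Slowest is A at 1.25 chords/bar.

Section A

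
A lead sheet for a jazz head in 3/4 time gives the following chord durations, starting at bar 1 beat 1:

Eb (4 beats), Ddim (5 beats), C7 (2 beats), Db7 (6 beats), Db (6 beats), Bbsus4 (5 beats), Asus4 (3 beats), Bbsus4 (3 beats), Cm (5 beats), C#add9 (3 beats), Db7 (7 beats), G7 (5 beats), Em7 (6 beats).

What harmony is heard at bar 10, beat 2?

Beat 2 of bar 10 is beat (10−1)×3 + 2 = 29 overall.
Running totals: Eb ends at 4, Ddim ends at 9, C7 ends at 11, Db7 ends at 17, Db ends at 23, Bbsus4 ends at 28, Asus4 ends at 31.
Beat 29 falls within Asus4.

Asus4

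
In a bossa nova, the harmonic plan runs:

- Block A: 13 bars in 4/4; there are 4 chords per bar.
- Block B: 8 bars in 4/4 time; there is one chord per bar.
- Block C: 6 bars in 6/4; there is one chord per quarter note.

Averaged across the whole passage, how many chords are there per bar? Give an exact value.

32/9 chords per bar

A: 13 bars of 4 beats is 52 beats; at 1 beat each that's 52 chords.
B: 8 bars of 4 beats is 32 beats; at 4 beats each that's 8 chords.
C: 6 bars of 6 beats is 36 beats; at 1 beat each that's 36 chords.
Overall: 96 chords over 27 bars → 96/27 = 32/9 chords per bar.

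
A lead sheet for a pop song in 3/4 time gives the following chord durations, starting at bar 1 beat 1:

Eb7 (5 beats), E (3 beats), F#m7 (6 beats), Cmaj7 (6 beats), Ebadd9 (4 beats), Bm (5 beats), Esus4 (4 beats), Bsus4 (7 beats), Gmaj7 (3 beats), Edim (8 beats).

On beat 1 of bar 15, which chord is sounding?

Gmaj7

Beat 1 of bar 15 is beat (15−1)×3 + 1 = 43 overall.
Running totals: Eb7 ends at 5, E ends at 8, F#m7 ends at 14, Cmaj7 ends at 20, Ebadd9 ends at 24, Bm ends at 29, Esus4 ends at 33, Bsus4 ends at 40, Gmaj7 ends at 43.
Beat 43 falls within Gmaj7.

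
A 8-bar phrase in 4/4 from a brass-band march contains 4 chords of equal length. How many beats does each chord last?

8 bars × 4 beats/bar = 32 beats total.
32 beats ÷ 4 chords = 8 beats per chord.

8 beats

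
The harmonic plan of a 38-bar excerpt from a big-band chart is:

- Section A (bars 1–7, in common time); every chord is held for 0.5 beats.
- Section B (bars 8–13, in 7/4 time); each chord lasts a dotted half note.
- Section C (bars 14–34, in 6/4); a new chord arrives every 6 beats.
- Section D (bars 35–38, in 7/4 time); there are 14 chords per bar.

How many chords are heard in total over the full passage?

147 chords

A: 7·4 = 28 beats, 28/0.5 = 56 chords.
B: 6·7 = 42 beats, 42/3 = 14 chords.
C: 21·6 = 126 beats, 126/6 = 21 chords.
D: 4·7 = 28 beats, 28/0.5 = 56 chords.
Total: 56 + 14 + 21 + 56 = 147.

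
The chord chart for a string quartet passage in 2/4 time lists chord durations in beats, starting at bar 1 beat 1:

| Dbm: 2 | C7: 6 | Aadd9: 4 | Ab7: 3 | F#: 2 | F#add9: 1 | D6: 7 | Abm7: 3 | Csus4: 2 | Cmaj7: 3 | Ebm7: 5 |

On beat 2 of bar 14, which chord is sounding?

Beat 2 of bar 14 is beat (14−1)×2 + 2 = 28 overall.
Running totals: Dbm ends at 2, C7 ends at 8, Aadd9 ends at 12, Ab7 ends at 15, F# ends at 17, F#add9 ends at 18, D6 ends at 25, Abm7 ends at 28.
Beat 28 falls within Abm7.

Abm7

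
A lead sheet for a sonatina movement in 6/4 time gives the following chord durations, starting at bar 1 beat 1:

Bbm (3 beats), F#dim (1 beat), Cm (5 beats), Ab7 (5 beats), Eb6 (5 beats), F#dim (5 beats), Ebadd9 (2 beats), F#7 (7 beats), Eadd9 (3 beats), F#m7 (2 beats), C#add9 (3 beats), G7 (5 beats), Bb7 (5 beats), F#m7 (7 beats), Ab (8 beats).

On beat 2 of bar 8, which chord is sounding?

Beat 2 of bar 8 is beat (8−1)×6 + 2 = 44 overall.
Running totals: Bbm ends at 3, F#dim ends at 4, Cm ends at 9, Ab7 ends at 14, Eb6 ends at 19, F#dim ends at 24, Ebadd9 ends at 26, F#7 ends at 33, Eadd9 ends at 36, F#m7 ends at 38, C#add9 ends at 41, G7 ends at 46.
Beat 44 falls within G7.

G7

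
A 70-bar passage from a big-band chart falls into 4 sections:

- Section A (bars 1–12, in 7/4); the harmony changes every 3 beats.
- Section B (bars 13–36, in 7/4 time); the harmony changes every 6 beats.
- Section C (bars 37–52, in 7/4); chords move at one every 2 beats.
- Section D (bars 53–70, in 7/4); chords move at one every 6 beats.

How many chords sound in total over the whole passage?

A has 84 beats and chords last 3 each, so 28 chords.
B has 168 beats and chords last 6 each, so 28 chords.
C has 112 beats and chords last 2 each, so 56 chords.
D has 126 beats and chords last 6 each, so 21 chords.
Total: 28 + 28 + 56 + 21 = 133.

133 chords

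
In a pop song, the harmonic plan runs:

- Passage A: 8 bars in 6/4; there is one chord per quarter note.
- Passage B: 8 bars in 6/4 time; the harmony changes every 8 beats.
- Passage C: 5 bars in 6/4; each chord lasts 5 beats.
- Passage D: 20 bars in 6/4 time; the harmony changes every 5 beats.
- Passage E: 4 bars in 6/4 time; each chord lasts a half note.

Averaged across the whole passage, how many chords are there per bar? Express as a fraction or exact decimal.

A: 8 bars of 6 beats is 48 beats; at 1 beat each that's 48 chords.
B: 8 bars of 6 beats is 48 beats; at 8 beats each that's 6 chords.
C: 5 bars of 6 beats is 30 beats; at 5 beats each that's 6 chords.
D: 20 bars of 6 beats is 120 beats; at 5 beats each that's 24 chords.
E: 4 bars of 6 beats is 24 beats; at 2 beats each that's 12 chords.
Overall: 96 chords over 45 bars → 96/45 = 32/15 chords per bar.

32/15 chords per bar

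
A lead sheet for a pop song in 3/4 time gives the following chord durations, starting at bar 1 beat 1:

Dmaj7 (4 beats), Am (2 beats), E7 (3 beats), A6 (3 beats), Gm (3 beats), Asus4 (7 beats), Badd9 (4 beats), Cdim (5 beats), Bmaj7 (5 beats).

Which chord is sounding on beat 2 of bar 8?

Beat 2 of bar 8 is beat (8−1)×3 + 2 = 23 overall.
Running totals: Dmaj7 ends at 4, Am ends at 6, E7 ends at 9, A6 ends at 12, Gm ends at 15, Asus4 ends at 22, Badd9 ends at 26.
Beat 23 falls within Badd9.

Badd9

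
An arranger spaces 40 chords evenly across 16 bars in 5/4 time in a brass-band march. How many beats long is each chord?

2 beats

16 bars × 5 beats/bar = 80 beats total.
80 beats ÷ 40 chords = 2 beats per chord.
(That is a half note.)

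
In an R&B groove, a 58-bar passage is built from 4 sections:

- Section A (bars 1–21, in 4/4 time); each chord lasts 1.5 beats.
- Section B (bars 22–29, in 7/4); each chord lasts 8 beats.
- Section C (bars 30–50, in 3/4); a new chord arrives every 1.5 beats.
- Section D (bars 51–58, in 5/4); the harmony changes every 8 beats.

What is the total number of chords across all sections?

110 chords

A: 21·4 = 84 beats, 84/1.5 = 56 chords.
B: 8·7 = 56 beats, 56/8 = 7 chords.
C: 21·3 = 63 beats, 63/1.5 = 42 chords.
D: 8·5 = 40 beats, 40/8 = 5 chords.
Total: 56 + 7 + 42 + 5 = 110.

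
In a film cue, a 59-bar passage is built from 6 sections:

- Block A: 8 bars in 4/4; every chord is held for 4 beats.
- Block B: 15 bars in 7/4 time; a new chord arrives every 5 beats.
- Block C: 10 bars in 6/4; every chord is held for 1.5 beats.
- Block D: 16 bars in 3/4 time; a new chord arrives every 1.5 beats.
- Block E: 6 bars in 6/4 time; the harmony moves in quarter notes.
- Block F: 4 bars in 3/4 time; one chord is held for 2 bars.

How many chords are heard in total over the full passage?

A: 8 bars × 4 beats = 32 beats; 4 beats/chord → 8 chords.
B: 15 bars × 7 beats = 105 beats; 5 beats/chord → 21 chords.
C: 10 bars × 6 beats = 60 beats; 1.5 beats/chord → 40 chords.
D: 16 bars × 3 beats = 48 beats; 1.5 beats/chord → 32 chords.
E: 6 bars × 6 beats = 36 beats; 1 beat/chord → 36 chords.
F: 4 bars × 3 beats = 12 beats; 6 beats/chord → 2 chords.
Total: 8 + 21 + 40 + 32 + 36 + 2 = 139.

139 chords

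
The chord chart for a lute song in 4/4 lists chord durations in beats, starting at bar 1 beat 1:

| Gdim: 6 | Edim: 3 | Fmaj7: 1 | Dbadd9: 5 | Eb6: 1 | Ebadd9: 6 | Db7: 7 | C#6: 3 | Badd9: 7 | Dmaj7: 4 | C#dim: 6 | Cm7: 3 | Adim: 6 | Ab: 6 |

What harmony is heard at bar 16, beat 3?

Ab

Beat 3 of bar 16 is beat (16−1)×4 + 3 = 63 overall.
Running totals: Gdim ends at 6, Edim ends at 9, Fmaj7 ends at 10, Dbadd9 ends at 15, Eb6 ends at 16, Ebadd9 ends at 22, Db7 ends at 29, C#6 ends at 32, Badd9 ends at 39, Dmaj7 ends at 43, C#dim ends at 49, Cm7 ends at 52, Adim ends at 58, Ab ends at 64.
Beat 63 falls within Ab.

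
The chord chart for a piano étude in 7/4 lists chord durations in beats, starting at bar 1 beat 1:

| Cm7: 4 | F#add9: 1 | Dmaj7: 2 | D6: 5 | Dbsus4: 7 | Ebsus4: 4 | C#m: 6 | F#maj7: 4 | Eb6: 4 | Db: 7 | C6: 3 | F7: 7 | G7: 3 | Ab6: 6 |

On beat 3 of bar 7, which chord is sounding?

C6

Beat 3 of bar 7 is beat (7−1)×7 + 3 = 45 overall.
Running totals: Cm7 ends at 4, F#add9 ends at 5, Dmaj7 ends at 7, D6 ends at 12, Dbsus4 ends at 19, Ebsus4 ends at 23, C#m ends at 29, F#maj7 ends at 33, Eb6 ends at 37, Db ends at 44, C6 ends at 47.
Beat 45 falls within C6.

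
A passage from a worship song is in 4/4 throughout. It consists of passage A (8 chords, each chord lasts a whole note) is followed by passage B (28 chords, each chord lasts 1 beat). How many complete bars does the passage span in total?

A: 8 × 4 = 32 beats = 8 bars.
B: 28 × 1 = 28 beats = 7 bars.
Total: 8 + 7 = 15 bars.

15 bars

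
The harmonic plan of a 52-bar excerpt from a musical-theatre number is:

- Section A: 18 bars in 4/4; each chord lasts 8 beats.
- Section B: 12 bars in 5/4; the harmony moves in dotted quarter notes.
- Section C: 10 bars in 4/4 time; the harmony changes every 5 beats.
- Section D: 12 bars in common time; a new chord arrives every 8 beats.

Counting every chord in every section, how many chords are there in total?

63 chords

A: 18 bars × 4 beats = 72 beats; 8 beats/chord → 9 chords.
B: 12 bars × 5 beats = 60 beats; 1.5 beats/chord → 40 chords.
C: 10 bars × 4 beats = 40 beats; 5 beats/chord → 8 chords.
D: 12 bars × 4 beats = 48 beats; 8 beats/chord → 6 chords.
Total: 9 + 40 + 8 + 6 = 63.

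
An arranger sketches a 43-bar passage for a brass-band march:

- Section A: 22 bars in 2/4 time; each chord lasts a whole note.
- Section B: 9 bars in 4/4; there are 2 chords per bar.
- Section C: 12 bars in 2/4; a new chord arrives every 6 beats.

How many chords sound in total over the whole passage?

A has 44 beats and chords last 4 each, so 11 chords.
B has 36 beats and chords last 2 each, so 18 chords.
C has 24 beats and chords last 6 each, so 4 chords.
Total: 11 + 18 + 4 = 33.

33 chords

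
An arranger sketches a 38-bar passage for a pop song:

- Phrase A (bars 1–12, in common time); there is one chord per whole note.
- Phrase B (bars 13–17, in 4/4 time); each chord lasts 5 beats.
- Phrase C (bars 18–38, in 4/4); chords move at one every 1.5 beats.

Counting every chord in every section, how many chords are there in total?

A has 48 beats and chords last 4 each, so 12 chords.
B has 20 beats and chords last 5 each, so 4 chords.
C has 84 beats and chords last 1.5 each, so 56 chords.
Total: 12 + 4 + 56 = 72.

72 chords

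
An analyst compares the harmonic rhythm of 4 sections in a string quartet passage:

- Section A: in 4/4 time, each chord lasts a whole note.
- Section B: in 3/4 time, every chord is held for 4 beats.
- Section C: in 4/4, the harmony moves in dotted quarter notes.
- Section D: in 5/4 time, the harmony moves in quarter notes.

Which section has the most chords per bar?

Section D

A: 4 beats/bar ÷ 4 beats/chord = 1 chord/bar.
B: 3 beats/bar ÷ 4 beats/chord = 0.75 chords/bar.
C: 4 beats/bar ÷ 1.5 beats/chord = 8/3 chords/bar.
D: 5 beats/bar ÷ 1 beat/chord = 5 chords/bar.
Fastest is D at 5 chords/bar.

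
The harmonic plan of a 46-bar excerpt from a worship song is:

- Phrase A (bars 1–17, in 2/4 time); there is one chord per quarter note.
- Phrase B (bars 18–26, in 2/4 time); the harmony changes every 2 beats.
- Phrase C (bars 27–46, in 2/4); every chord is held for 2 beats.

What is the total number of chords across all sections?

63 chords

A has 34 beats and chords last 1 each, so 34 chords.
B has 18 beats and chords last 2 each, so 9 chords.
C has 40 beats and chords last 2 each, so 20 chords.
Total: 34 + 9 + 20 = 63.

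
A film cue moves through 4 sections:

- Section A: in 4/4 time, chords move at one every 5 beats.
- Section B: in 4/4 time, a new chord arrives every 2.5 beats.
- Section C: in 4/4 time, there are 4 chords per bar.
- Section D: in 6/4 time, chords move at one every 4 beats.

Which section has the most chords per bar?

Section C

A: each chord is 5 beats in 4/4, so 0.8 per bar.
B: each chord is 2.5 beats in 4/4, so 1.6 per bar.
C: each chord is 1 beat in 4/4, so 4 per bar.
D: each chord is 4 beats in 6/4, so 1.5 per bar.
Fastest is C at 4 chords/bar.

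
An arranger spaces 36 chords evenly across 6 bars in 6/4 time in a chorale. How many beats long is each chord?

1 beat

6 bars × 6 beats/bar = 36 beats total.
36 beats ÷ 36 chords = 1 beats per chord.
(That is a quarter note.)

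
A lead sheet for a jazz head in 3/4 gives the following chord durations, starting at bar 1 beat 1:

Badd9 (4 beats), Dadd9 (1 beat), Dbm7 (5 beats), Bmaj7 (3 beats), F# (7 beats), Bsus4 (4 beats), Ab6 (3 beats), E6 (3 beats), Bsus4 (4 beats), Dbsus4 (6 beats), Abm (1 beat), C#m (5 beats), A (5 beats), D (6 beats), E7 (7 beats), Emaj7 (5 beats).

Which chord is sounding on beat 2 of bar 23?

Emaj7

Beat 2 of bar 23 is beat (23−1)×3 + 2 = 68 overall.
Running totals: Badd9 ends at 4, Dadd9 ends at 5, Dbm7 ends at 10, Bmaj7 ends at 13, F# ends at 20, Bsus4 ends at 24, Ab6 ends at 27, E6 ends at 30, Bsus4 ends at 34, Dbsus4 ends at 40, Abm ends at 41, C#m ends at 46, A ends at 51, D ends at 57, E7 ends at 64, Emaj7 ends at 69.
Beat 68 falls within Emaj7.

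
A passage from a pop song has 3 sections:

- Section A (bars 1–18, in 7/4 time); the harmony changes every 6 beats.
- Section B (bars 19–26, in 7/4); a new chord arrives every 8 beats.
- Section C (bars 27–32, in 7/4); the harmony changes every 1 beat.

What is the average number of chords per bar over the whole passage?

35/16 chords per bar

A: 18 bars of 7 beats is 126 beats; at 6 beats each that's 21 chords.
B: 8 bars of 7 beats is 56 beats; at 8 beats each that's 7 chords.
C: 6 bars of 7 beats is 42 beats; at 1 beat each that's 42 chords.
Overall: 70 chords over 32 bars → 70/32 = 35/16 chords per bar.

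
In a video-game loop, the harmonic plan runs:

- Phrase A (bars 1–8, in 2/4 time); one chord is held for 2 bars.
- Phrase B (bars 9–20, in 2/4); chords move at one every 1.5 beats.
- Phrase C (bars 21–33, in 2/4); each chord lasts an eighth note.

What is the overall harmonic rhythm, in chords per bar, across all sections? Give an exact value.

A: 8 bars of 2 beats is 16 beats; at 4 beats each that's 4 chords.
B: 12 bars of 2 beats is 24 beats; at 1.5 beats each that's 16 chords.
C: 13 bars of 2 beats is 26 beats; at 0.5 beats each that's 52 chords.
Overall: 72 chords over 33 bars → 72/33 = 24/11 chords per bar.

24/11 chords per bar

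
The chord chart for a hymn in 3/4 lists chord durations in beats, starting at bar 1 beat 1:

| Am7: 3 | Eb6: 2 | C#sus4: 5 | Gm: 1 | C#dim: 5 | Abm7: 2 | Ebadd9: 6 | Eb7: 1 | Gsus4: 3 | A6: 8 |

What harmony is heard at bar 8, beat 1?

Ebadd9

Beat 1 of bar 8 is beat (8−1)×3 + 1 = 22 overall.
Running totals: Am7 ends at 3, Eb6 ends at 5, C#sus4 ends at 10, Gm ends at 11, C#dim ends at 16, Abm7 ends at 18, Ebadd9 ends at 24.
Beat 22 falls within Ebadd9.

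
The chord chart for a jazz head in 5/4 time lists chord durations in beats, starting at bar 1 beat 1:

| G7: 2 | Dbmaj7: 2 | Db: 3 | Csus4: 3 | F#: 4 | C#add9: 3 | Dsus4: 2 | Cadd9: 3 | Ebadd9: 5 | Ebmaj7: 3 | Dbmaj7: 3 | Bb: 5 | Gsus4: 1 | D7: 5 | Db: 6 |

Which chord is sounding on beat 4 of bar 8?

Beat 4 of bar 8 is beat (8−1)×5 + 4 = 39 overall.
Running totals: G7 ends at 2, Dbmaj7 ends at 4, Db ends at 7, Csus4 ends at 10, F# ends at 14, C#add9 ends at 17, Dsus4 ends at 19, Cadd9 ends at 22, Ebadd9 ends at 27, Ebmaj7 ends at 30, Dbmaj7 ends at 33, Bb ends at 38, Gsus4 ends at 39.
Beat 39 falls within Gsus4.

Gsus4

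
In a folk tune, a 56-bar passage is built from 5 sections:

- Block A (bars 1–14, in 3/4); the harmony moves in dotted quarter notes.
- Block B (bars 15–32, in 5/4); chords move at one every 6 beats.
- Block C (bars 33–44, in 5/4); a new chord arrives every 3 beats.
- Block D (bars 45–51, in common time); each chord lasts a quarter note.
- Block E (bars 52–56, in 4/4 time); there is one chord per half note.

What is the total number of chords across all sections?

101 chords

A: 14·3 = 42 beats, 42/1.5 = 28 chords.
B: 18·5 = 90 beats, 90/6 = 15 chords.
C: 12·5 = 60 beats, 60/3 = 20 chords.
D: 7·4 = 28 beats, 28/1 = 28 chords.
E: 5·4 = 20 beats, 20/2 = 10 chords.
Total: 28 + 15 + 20 + 28 + 10 = 101.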